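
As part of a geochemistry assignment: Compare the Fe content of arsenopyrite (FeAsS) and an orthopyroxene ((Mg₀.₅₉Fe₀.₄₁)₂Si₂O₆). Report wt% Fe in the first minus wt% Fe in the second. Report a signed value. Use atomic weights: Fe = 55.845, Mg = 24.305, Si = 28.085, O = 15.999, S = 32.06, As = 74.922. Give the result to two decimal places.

First mineral: 55.845 g Fe in 162.827 g formula = 34.30 wt% Fe.
Second mineral: 45.793 g Fe in 226.637 g formula = 20.21 wt% Fe.
34.30% − 20.21% gives a difference of 14.09 percentage points.

14.09 percentage points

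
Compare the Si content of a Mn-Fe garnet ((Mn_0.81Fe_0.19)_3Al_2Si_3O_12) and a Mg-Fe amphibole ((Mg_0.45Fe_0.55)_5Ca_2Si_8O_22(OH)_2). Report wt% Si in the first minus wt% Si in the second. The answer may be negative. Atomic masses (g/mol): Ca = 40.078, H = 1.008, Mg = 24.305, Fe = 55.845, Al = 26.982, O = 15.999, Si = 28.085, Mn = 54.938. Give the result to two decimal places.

-7.99 percentage points

Si in (Mn_0.81Fe_0.19)_3Al_2Si_3O_12: molar mass 495.538 g/mol; 3×28.085 = 84.255 g → 17.00 wt%.
Si in (Mg_0.45Fe_0.55)_5Ca_2Si_8O_22(OH)_2: molar mass 899.088 g/mol; 8×28.085 = 224.680 g → 24.99 wt%.
Difference = 17.00 − 24.99 = -7.99 percentage points.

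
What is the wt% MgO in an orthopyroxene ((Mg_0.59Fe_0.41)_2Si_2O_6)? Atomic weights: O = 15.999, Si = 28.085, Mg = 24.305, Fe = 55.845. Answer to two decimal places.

20.98 wt%

Formula mass = 226.637 g/mol.
1.18 Mg → 1.1800 mol MgO per formula unit; M(MgO) = 40.304, so MgO mass = 47.559 g.
47.559/226.637 × 100 = 20.98 wt%.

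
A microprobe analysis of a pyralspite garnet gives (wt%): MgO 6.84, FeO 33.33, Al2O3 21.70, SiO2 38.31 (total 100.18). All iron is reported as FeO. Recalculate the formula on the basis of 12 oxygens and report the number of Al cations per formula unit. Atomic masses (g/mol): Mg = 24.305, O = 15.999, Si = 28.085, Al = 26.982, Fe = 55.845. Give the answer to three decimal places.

2.005 Al apfu

6.84 wt% MgO ÷ 40.304 g/mol = 0.16971 mol, giving 0.16971 Mg and 0.16971 O.
33.33 wt% FeO ÷ 71.844 g/mol = 0.46392 mol, giving 0.46392 Fe and 0.46392 O.
21.70 wt% Al2O3 ÷ 101.961 g/mol = 0.21283 mol, giving 0.42566 Al and 0.63849 O.
38.31 wt% SiO2 ÷ 60.083 g/mol = 0.63762 mol, giving 0.63762 Si and 1.27524 O.
Oxygen sums to 2.54736; scaling by 12/2.54736 = 4.71076 puts the formula on 12 O.
Al: 0.42566 × 4.71076 = 2.005 atoms per formula unit.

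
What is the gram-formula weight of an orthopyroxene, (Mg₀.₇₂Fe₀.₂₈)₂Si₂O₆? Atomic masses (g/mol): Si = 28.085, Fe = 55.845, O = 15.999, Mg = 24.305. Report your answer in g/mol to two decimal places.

218.44 g/mol

M = 1.44·24.305 + 0.56·55.845 + 2·28.085 + 6·15.999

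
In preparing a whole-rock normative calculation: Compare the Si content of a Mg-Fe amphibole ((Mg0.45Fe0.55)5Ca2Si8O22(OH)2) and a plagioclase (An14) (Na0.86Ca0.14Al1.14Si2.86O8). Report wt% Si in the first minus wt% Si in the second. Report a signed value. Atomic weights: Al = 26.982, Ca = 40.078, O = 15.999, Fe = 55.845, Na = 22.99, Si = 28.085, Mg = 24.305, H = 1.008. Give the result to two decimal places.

-5.38 percentage points

Si in (Mg0.45Fe0.55)5Ca2Si8O22(OH)2: molar mass 899.088 g/mol; 8×28.085 = 224.680 g → 24.99 wt%.
Si in Na0.86Ca0.14Al1.14Si2.86O8: molar mass 264.457 g/mol; 2.86×28.085 = 80.323 g → 30.37 wt%.
Difference = 24.99 − 30.37 = -5.38 percentage points.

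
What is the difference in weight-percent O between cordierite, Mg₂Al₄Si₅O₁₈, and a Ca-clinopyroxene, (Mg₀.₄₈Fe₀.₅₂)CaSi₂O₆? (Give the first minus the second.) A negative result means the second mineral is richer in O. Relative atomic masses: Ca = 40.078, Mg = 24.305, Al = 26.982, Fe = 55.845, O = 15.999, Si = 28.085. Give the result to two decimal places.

8.02 percentage points

M(Mg₂Al₄Si₅O₁₈) = 584.945 g/mol, so wt% O = 287.982/584.945 × 100 = 49.23%.
M((Mg₀.₄₈Fe₀.₅₂)CaSi₂O₆) = 232.948 g/mol, so wt% O = 95.994/232.948 × 100 = 41.21%.
49.23 − 41.21 = 8.02 pp.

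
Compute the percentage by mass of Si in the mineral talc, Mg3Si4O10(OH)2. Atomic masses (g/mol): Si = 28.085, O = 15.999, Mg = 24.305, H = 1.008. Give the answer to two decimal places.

Molar mass of Mg3Si4O10(OH)2: 3×24.305 + 4×28.085 + 12×15.999 + 2×1.008 = 379.259 g/mol.
Mass of Si per formula unit: 4 × 28.085 = 112.340 g.
Weight fraction Si = 112.340 / 379.259 = 0.2962.

29.62 mass %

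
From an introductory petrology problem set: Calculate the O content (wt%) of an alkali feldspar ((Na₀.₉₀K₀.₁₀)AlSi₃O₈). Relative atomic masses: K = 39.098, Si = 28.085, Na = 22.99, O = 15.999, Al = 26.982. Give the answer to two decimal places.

48.51 wt%

Formula mass = 0.90*22.99 + 0.10*39.098 + 1*26.982 + 3*28.085 + 8*15.999 = 263.830 g/mol, of which 127.992 g is O.
So O makes up 127.992/263.830 = 0.4851 of the mass, i.e. 48.51%.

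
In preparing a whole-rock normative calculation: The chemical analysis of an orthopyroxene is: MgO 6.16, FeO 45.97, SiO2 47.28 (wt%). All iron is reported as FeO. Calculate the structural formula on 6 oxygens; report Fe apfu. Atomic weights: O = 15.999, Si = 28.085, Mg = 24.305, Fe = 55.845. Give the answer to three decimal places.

1.622 Fe apfu

MgO (M=40.304): mol = 0.15284; Mg = 0.15284, O = 0.15284.
FeO (M=71.844): mol = 0.63986; Fe = 0.63986, O = 0.63986.
SiO2 (M=60.083): mol = 0.78691; Si = 0.78691, O = 1.57382.
ΣO = 2.36652; factor = 6/ΣO = 2.53537.
Fe apfu = 0.63986 × 2.53537 = 1.622.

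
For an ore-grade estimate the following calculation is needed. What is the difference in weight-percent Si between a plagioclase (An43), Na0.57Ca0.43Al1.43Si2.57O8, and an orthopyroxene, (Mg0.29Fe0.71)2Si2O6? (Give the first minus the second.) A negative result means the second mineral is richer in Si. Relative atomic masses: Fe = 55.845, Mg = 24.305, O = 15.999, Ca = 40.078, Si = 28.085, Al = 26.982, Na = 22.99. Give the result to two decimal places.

First mineral: 72.178 g Si in 269.093 g formula = 26.82 wt% Si.
Second mineral: 56.170 g Si in 245.561 g formula = 22.87 wt% Si.
26.82% − 22.87% gives a difference of 3.95 percentage points.

3.95 percentage points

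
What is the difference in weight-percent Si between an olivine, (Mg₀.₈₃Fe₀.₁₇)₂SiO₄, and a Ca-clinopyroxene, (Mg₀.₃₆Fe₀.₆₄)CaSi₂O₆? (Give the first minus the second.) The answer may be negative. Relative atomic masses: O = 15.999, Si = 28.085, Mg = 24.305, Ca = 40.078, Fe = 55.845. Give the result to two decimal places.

-5.18 percentage points

First mineral: 28.085 g Si in 151.415 g formula = 18.55 wt% Si.
Second mineral: 56.170 g Si in 236.733 g formula = 23.73 wt% Si.
18.55% − 23.73% gives a difference of -5.18 percentage points.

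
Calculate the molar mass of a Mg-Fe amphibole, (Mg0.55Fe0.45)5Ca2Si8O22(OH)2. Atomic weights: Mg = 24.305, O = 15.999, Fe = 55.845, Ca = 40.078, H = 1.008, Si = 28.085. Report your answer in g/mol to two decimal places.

883.32 g/mol

M = 2.75×24.305 + 2.25×55.845 + 2×40.078 + 8×28.085 + 24×15.999 + 2×1.008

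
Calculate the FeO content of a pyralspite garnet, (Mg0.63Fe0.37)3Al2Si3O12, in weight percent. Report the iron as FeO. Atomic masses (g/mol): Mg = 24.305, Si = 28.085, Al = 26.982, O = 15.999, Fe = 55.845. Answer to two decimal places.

18.20 wt%

M((Mg0.63Fe0.37)3Al2Si3O12) = 438.131 g/mol; M(FeO) = 71.844 g/mol.
Moles FeO per formula unit = 1.11 Fe ÷ 1 = 1.1100.
FeO fraction = (1.1100 × 71.844) / 438.131 = 79.747/438.131 = 0.1820.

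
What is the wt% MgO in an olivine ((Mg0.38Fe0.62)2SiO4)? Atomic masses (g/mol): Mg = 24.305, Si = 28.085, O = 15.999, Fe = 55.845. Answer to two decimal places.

17.04 wt%

Formula mass = 179.801 g/mol.
0.76 Mg → 0.7600 mol MgO per formula unit; M(MgO) = 40.304, so MgO mass = 30.631 g.
30.631/179.801 × 100 = 17.04 wt%.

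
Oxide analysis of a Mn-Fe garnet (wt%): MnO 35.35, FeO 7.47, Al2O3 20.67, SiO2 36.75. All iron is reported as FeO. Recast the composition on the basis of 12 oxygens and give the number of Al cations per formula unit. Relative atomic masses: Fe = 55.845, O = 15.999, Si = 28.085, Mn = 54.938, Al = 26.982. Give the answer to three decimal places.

MnO (M=70.937): mol = 0.49833; Mn = 0.49833, O = 0.49833.
FeO (M=71.844): mol = 0.10398; Fe = 0.10398, O = 0.10398.
Al2O3 (M=101.961): mol = 0.20272; Al = 0.40544, O = 0.60816.
SiO2 (M=60.083): mol = 0.61165; Si = 0.61165, O = 1.22330.
ΣO = 2.43377; factor = 12/ΣO = 4.93062.
Al apfu = 0.40544 × 4.93062 = 1.999.

1.999 Al apfu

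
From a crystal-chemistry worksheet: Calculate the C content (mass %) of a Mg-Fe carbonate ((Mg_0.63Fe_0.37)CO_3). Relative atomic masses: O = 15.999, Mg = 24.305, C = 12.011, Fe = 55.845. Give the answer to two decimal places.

Formula mass = 0.63×24.305 + 0.37×55.845 + 1×12.011 + 3×15.999 = 95.983 g/mol, of which 12.011 g is C.
So C makes up 12.011/95.983 = 0.1251 of the mass, i.e. 12.51%.

12.51 mass %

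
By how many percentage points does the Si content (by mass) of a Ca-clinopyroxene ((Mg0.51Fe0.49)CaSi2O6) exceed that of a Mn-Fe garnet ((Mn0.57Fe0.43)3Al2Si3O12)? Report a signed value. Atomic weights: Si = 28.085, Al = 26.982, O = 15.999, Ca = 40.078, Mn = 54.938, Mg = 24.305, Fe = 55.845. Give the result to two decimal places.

7.23 percentage points

M((Mg0.51Fe0.49)CaSi2O6) = 232.002 g/mol, so wt% Si = 56.170/232.002 × 100 = 24.21%.
M((Mn0.57Fe0.43)3Al2Si3O12) = 496.191 g/mol, so wt% Si = 84.255/496.191 × 100 = 16.98%.
24.21 − 16.98 = 7.23 pp.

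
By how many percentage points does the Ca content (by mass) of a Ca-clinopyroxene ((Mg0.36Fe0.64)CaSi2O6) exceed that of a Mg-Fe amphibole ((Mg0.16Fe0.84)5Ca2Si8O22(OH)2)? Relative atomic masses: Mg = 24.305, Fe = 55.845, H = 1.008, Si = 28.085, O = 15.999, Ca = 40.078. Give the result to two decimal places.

8.45 percentage points

Ca in (Mg0.36Fe0.64)CaSi2O6: molar mass 236.733 g/mol; 1×40.078 = 40.078 g → 16.93 wt%.
Ca in (Mg0.16Fe0.84)5Ca2Si8O22(OH)2: molar mass 944.821 g/mol; 2×40.078 = 80.156 g → 8.48 wt%.
Difference = 16.93 − 8.48 = 8.45 percentage points.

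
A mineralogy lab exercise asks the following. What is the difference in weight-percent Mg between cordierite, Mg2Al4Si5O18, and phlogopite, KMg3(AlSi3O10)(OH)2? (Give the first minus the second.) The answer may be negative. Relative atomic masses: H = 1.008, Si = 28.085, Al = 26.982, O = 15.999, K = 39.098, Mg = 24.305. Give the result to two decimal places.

M(Mg2Al4Si5O18) = 584.945 g/mol, so wt% Mg = 48.610/584.945 × 100 = 8.31%.
M(KMg3(AlSi3O10)(OH)2) = 417.254 g/mol, so wt% Mg = 72.915/417.254 × 100 = 17.47%.
8.31 − 17.47 = -9.16 pp.

-9.16 percentage points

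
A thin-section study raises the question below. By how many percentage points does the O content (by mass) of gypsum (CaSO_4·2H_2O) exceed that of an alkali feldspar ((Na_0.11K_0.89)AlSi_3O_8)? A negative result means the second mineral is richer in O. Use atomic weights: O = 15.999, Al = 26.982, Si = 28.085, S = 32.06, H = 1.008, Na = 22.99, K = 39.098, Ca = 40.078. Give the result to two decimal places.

M(CaSO_4·2H_2O) = 172.164 g/mol, so wt% O = 95.994/172.164 × 100 = 55.76%.
M((Na_0.11K_0.89)AlSi_3O_8) = 276.555 g/mol, so wt% O = 127.992/276.555 × 100 = 46.28%.
55.76 − 46.28 = 9.48 pp.

9.48 percentage points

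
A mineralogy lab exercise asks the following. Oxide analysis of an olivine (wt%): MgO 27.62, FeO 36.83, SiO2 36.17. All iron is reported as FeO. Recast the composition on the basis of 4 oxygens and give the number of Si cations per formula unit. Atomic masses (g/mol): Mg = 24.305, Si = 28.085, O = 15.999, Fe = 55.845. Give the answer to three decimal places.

1.003 Si apfu

MgO (M=40.304): mol = 0.68529; Mg = 0.68529, O = 0.68529.
FeO (M=71.844): mol = 0.51264; Fe = 0.51264, O = 0.51264.
SiO2 (M=60.083): mol = 0.60200; Si = 0.60200, O = 1.20400.
ΣO = 2.40193; factor = 4/ΣO = 1.66533.
Si apfu = 0.60200 × 1.66533 = 1.003.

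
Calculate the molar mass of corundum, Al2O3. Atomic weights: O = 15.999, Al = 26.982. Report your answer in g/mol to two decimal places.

101.96 g/mol

M = 2(26.982) + 3(15.999)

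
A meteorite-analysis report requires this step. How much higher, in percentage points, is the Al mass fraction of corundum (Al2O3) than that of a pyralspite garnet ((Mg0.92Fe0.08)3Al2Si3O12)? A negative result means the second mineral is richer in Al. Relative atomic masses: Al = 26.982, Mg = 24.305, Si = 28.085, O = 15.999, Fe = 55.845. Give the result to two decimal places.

39.79 percentage points

Al in Al2O3: molar mass 101.961 g/mol; 2×26.982 = 53.964 g → 52.93 wt%.
Al in (Mg0.92Fe0.08)3Al2Si3O12: molar mass 410.692 g/mol; 2×26.982 = 53.964 g → 13.14 wt%.
Difference = 52.93 − 13.14 = 39.79 percentage points.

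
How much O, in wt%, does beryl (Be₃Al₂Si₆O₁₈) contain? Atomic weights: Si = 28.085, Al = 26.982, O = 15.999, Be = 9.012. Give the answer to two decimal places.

M(Be₃Al₂Si₆O₁₈) = 537.492 g/mol.
O contributes 18 × 15.999 = 287.982 g per mole.
287.982/537.492 = 0.5358 → 53.58%.

53.58 wt%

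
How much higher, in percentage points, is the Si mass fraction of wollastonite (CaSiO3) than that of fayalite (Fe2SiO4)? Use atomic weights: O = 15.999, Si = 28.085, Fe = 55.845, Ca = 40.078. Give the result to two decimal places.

M(CaSiO3) = 116.160 g/mol, so wt% Si = 28.085/116.160 × 100 = 24.18%.
M(Fe2SiO4) = 203.771 g/mol, so wt% Si = 28.085/203.771 × 100 = 13.78%.
24.18 − 13.78 = 10.40 pp.

10.40 percentage points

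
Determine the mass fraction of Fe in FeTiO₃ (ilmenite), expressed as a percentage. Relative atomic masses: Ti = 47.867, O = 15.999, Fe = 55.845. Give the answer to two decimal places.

36.81 mass %

Formula mass = 1*55.845 + 1*47.867 + 3*15.999 = 151.709 g/mol, of which 55.845 g is Fe.
So Fe makes up 55.845/151.709 = 0.3681 of the mass, i.e. 36.81%.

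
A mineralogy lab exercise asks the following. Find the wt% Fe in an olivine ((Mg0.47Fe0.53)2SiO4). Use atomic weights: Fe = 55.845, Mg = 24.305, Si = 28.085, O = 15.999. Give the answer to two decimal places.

Formula mass = 0.94·24.305 + 1.06·55.845 + 1·28.085 + 4·15.999 = 174.123 g/mol, of which 59.196 g is Fe.
So Fe makes up 59.196/174.123 = 0.3400 of the mass, i.e. 34.00%.

34.00 wt%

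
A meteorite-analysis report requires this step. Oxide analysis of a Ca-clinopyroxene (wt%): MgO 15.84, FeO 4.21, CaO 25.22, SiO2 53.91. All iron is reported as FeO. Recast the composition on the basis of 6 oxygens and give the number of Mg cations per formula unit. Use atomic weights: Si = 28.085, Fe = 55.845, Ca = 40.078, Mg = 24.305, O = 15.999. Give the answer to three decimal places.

0.875 Mg apfu

15.84 wt% MgO ÷ 40.304 g/mol = 0.39301 mol, giving 0.39301 Mg and 0.39301 O.
4.21 wt% FeO ÷ 71.844 g/mol = 0.05860 mol, giving 0.05860 Fe and 0.05860 O.
25.22 wt% CaO ÷ 56.077 g/mol = 0.44974 mol, giving 0.44974 Ca and 0.44974 O.
53.91 wt% SiO2 ÷ 60.083 g/mol = 0.89726 mol, giving 0.89726 Si and 1.79452 O.
Oxygen sums to 2.69587; scaling by 6/2.69587 = 2.22563 puts the formula on 6 O.
Mg: 0.39301 × 2.22563 = 0.875 atoms per formula unit.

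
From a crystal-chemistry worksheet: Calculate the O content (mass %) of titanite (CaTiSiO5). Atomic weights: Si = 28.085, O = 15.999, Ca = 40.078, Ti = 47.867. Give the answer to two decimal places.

Molar mass of CaTiSiO5: 1*40.078 + 1*47.867 + 1*28.085 + 5*15.999 = 196.025 g/mol.
Mass of O per formula unit: 5 × 15.999 = 79.995 g.
Weight fraction O = 79.995 / 196.025 = 0.4081.

40.81 mass %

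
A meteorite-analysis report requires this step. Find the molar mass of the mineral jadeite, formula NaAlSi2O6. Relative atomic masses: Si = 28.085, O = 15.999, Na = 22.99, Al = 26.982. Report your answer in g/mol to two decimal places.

Na: 1 × 22.99 = 22.9900
Al: 1 × 26.982 = 26.9820
Si: 2 × 28.085 = 56.1700
O: 6 × 15.999 = 95.9940
Summing the contributions gives the formula mass.

202.14 g/mol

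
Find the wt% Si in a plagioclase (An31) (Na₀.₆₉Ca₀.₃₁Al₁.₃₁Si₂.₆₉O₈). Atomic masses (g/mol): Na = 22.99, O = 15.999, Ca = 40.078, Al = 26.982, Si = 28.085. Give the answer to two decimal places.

M(Na₀.₆₉Ca₀.₃₁Al₁.₃₁Si₂.₆₉O₈) = 267.174 g/mol.
Si contributes 2.69 × 28.085 = 75.549 g per mole.
75.549/267.174 = 0.2828 → 28.28%.

28.28 mass %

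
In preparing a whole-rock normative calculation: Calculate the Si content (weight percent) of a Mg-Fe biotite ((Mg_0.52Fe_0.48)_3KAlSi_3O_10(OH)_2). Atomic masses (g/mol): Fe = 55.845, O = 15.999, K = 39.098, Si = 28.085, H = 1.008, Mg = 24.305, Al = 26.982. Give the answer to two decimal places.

Molar mass of (Mg_0.52Fe_0.48)_3KAlSi_3O_10(OH)_2: 1.56*24.305 + 1.44*55.845 + 1*39.098 + 1*26.982 + 3*28.085 + 12*15.999 + 2*1.008 = 462.672 g/mol.
Mass of Si per formula unit: 3 × 28.085 = 84.255 g.
Weight fraction Si = 84.255 / 462.672 = 0.1821.

18.21 weight percent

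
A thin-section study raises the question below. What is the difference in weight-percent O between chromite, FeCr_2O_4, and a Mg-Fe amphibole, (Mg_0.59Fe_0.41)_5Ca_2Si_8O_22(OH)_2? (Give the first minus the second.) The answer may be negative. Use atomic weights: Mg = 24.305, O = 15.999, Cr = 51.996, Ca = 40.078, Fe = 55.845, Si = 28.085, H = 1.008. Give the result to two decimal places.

-15.19 percentage points

M(FeCr_2O_4) = 223.833 g/mol, so wt% O = 63.996/223.833 × 100 = 28.59%.
M((Mg_0.59Fe_0.41)_5Ca_2Si_8O_22(OH)_2) = 877.010 g/mol, so wt% O = 383.976/877.010 × 100 = 43.78%.
28.59 − 43.78 = -15.19 pp.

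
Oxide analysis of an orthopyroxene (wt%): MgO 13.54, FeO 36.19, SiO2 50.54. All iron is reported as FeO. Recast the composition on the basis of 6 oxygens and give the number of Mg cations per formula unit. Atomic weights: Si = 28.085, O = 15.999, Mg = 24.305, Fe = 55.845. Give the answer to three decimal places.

0.799 Mg apfu

13.54 wt% MgO ÷ 40.304 g/mol = 0.33595 mol, giving 0.33595 Mg and 0.33595 O.
36.19 wt% FeO ÷ 71.844 g/mol = 0.50373 mol, giving 0.50373 Fe and 0.50373 O.
50.54 wt% SiO2 ÷ 60.083 g/mol = 0.84117 mol, giving 0.84117 Si and 1.68234 O.
Oxygen sums to 2.52202; scaling by 6/2.52202 = 2.37905 puts the formula on 6 O.
Mg: 0.33595 × 2.37905 = 0.799 atoms per formula unit.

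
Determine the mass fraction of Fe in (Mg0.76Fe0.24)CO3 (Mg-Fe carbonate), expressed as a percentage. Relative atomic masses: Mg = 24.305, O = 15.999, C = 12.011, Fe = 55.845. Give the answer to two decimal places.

14.59 mass %

Formula mass = 0.76·24.305 + 0.24·55.845 + 1·12.011 + 3·15.999 = 91.883 g/mol, of which 13.403 g is Fe.
So Fe makes up 13.403/91.883 = 0.1459 of the mass, i.e. 14.59%.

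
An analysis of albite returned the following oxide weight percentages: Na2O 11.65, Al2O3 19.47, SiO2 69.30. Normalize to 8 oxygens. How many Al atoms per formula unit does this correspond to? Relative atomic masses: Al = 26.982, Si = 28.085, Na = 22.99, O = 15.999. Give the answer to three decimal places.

11.65 wt% Na2O ÷ 61.979 g/mol = 0.18797 mol, giving 0.37594 Na and 0.18797 O.
19.47 wt% Al2O3 ÷ 101.961 g/mol = 0.19096 mol, giving 0.38192 Al and 0.57288 O.
69.30 wt% SiO2 ÷ 60.083 g/mol = 1.15340 mol, giving 1.15340 Si and 2.30680 O.
Oxygen sums to 3.06765; scaling by 8/3.06765 = 2.60786 puts the formula on 8 O.
Al: 0.38192 × 2.60786 = 0.996 atoms per formula unit.

0.996 Al apfu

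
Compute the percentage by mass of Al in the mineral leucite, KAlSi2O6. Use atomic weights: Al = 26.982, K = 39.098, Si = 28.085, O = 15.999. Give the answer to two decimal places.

12.36 mass %

Formula mass = 1*39.098 + 1*26.982 + 2*28.085 + 6*15.999 = 218.244 g/mol, of which 26.982 g is Al.
So Al makes up 26.982/218.244 = 0.1236 of the mass, i.e. 12.36%.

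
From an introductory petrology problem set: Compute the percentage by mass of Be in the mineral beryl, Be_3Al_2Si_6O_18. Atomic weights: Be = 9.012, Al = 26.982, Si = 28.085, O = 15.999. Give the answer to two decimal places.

5.03 wt%

M(Be_3Al_2Si_6O_18) = 537.492 g/mol.
Be contributes 3 × 9.012 = 27.036 g per mole.
27.036/537.492 = 0.0503 → 5.03%.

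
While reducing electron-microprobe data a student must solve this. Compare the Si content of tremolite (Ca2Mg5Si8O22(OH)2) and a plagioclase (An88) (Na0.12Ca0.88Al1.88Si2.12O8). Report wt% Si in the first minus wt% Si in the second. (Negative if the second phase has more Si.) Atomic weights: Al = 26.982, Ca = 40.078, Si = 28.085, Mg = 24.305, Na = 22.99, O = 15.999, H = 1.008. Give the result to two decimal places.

First mineral: 224.680 g Si in 812.353 g formula = 27.66 wt% Si.
Second mineral: 59.540 g Si in 276.286 g formula = 21.55 wt% Si.
27.66% − 21.55% gives a difference of 6.11 percentage points.

6.11 percentage points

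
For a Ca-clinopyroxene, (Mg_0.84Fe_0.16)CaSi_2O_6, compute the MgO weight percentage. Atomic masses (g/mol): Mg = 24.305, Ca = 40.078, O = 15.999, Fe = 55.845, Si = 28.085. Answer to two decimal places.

Molar mass of (Mg_0.84Fe_0.16)CaSi_2O_6 = 0.84*24.305 + 0.16*55.845 + 1*40.078 + 2*28.085 + 6*15.999 = 221.593 g/mol.
Each formula unit contains 0.84 Mg, equivalent to 0.84/1 = 0.8400 mol MgO.
M(MgO) = 1×24.305 + 1×15.999 = 40.304 g/mol.
Mass of MgO per formula unit = 0.8400 × 40.304 = 33.855 g.
MgO wt% = 33.855 / 221.593 × 100 = 15.28%.

15.28 wt%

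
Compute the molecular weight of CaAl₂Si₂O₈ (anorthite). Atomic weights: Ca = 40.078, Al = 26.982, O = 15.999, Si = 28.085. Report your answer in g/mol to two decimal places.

278.20 g/mol

The formula mass is the sum 1(40.078) + 2(26.982) + 2(28.085) + 8(15.999).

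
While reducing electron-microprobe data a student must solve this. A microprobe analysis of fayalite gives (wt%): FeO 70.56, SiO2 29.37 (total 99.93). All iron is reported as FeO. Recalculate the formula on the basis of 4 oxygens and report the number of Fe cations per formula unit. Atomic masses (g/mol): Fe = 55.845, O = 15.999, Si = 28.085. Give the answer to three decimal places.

2.005 Fe apfu

FeO: 70.56/71.844 = 0.98213 mol → 0.98213 mol Fe, 0.98213 mol O.
SiO2: 29.37/60.083 = 0.48882 mol → 0.48882 mol Si, 0.97764 mol O.
Total oxygen = 1.95977 mol. Normalization factor = 4/1.95977 = 2.04106.
Fe per 4 O = 0.98213 × 2.04106 = 2.005.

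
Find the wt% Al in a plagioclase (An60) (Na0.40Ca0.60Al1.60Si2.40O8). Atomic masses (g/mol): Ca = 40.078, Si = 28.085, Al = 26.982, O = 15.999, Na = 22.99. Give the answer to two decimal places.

15.88 mass %

Molar mass of Na0.40Ca0.60Al1.60Si2.40O8: 0.40*22.99 + 0.60*40.078 + 1.60*26.982 + 2.40*28.085 + 8*15.999 = 271.810 g/mol.
Mass of Al per formula unit: 1.60 × 26.982 = 43.171 g.
Weight fraction Al = 43.171 / 271.810 = 0.1588.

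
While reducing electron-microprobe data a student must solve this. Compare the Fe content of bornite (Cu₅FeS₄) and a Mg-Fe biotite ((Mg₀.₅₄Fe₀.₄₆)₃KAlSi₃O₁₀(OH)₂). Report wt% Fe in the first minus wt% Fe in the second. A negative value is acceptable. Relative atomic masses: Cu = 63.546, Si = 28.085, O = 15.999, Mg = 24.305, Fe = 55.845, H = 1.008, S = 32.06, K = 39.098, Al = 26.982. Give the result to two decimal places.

Fe in Cu₅FeS₄: molar mass 501.815 g/mol; 1×55.845 = 55.845 g → 11.13 wt%.
Fe in (Mg₀.₅₄Fe₀.₄₆)₃KAlSi₃O₁₀(OH)₂: molar mass 460.779 g/mol; 1.38×55.845 = 77.066 g → 16.73 wt%.
Difference = 11.13 − 16.73 = -5.60 percentage points.

-5.60 percentage points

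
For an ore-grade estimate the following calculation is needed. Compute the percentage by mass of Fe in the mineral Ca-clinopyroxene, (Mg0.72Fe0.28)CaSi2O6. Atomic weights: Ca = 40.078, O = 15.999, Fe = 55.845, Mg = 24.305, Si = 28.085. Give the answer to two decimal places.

6.94 wt%

M((Mg0.72Fe0.28)CaSi2O6) = 225.378 g/mol.
Fe contributes 0.28 × 55.845 = 15.637 g per mole.
15.637/225.378 = 0.0694 → 6.94%.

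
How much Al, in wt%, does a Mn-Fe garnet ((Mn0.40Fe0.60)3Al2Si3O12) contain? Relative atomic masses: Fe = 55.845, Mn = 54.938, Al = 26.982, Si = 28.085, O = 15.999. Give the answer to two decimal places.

10.87 wt%

Molar mass of (Mn0.40Fe0.60)3Al2Si3O12: 1.20·54.938 + 1.80·55.845 + 2·26.982 + 3·28.085 + 12·15.999 = 496.654 g/mol.
Mass of Al per formula unit: 2 × 26.982 = 53.964 g.
Weight fraction Al = 53.964 / 496.654 = 0.1087.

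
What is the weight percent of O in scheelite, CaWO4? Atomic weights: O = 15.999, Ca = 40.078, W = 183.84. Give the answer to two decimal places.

22.23 mass %

Molar mass of CaWO4: 1·40.078 + 1·183.84 + 4·15.999 = 287.914 g/mol.
Mass of O per formula unit: 4 × 15.999 = 63.996 g.
Weight fraction O = 63.996 / 287.914 = 0.2223.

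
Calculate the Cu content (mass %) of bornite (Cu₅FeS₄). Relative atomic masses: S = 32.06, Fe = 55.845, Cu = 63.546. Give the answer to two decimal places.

63.32 mass %

Formula mass = 5·63.546 + 1·55.845 + 4·32.06 = 501.815 g/mol, of which 317.730 g is Cu.
So Cu makes up 317.730/501.815 = 0.6332 of the mass, i.e. 63.32%.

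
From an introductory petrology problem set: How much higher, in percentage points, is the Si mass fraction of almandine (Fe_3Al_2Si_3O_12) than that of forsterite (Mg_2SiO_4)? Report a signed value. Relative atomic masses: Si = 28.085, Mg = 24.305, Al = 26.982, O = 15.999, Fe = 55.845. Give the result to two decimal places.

-3.03 percentage points

M(Fe_3Al_2Si_3O_12) = 497.742 g/mol, so wt% Si = 84.255/497.742 × 100 = 16.93%.
M(Mg_2SiO_4) = 140.691 g/mol, so wt% Si = 28.085/140.691 × 100 = 19.96%.
16.93 − 19.96 = -3.03 pp.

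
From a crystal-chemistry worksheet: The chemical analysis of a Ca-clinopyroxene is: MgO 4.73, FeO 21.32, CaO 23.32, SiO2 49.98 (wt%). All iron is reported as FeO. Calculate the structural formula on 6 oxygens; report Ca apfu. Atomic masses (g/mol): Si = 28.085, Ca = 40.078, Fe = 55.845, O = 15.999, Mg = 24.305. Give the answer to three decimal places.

4.73 wt% MgO ÷ 40.304 g/mol = 0.11736 mol, giving 0.11736 Mg and 0.11736 O.
21.32 wt% FeO ÷ 71.844 g/mol = 0.29675 mol, giving 0.29675 Fe and 0.29675 O.
23.32 wt% CaO ÷ 56.077 g/mol = 0.41586 mol, giving 0.41586 Ca and 0.41586 O.
49.98 wt% SiO2 ÷ 60.083 g/mol = 0.83185 mol, giving 0.83185 Si and 1.66370 O.
Oxygen sums to 2.49367; scaling by 6/2.49367 = 2.40609 puts the formula on 6 O.
Ca: 0.41586 × 2.40609 = 1.001 atoms per formula unit.

1.001 Ca apfu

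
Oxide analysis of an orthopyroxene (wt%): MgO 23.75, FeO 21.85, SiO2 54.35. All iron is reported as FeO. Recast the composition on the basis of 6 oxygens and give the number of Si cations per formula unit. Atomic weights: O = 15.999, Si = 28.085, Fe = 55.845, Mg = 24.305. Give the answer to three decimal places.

23.75 wt% MgO ÷ 40.304 g/mol = 0.58927 mol, giving 0.58927 Mg and 0.58927 O.
21.85 wt% FeO ÷ 71.844 g/mol = 0.30413 mol, giving 0.30413 Fe and 0.30413 O.
54.35 wt% SiO2 ÷ 60.083 g/mol = 0.90458 mol, giving 0.90458 Si and 1.80916 O.
Oxygen sums to 2.70256; scaling by 6/2.70256 = 2.22012 puts the formula on 6 O.
Si: 0.90458 × 2.22012 = 2.008 atoms per formula unit.

2.008 Si apfu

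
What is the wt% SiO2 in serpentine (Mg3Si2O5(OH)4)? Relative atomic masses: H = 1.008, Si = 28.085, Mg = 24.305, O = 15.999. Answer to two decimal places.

M(Mg3Si2O5(OH)4) = 277.108 g/mol; M(SiO2) = 60.083 g/mol.
Moles SiO2 per formula unit = 2 Si ÷ 1 = 2.0000.
SiO2 fraction = (2.0000 × 60.083) / 277.108 = 120.166/277.108 = 0.4336.

43.36 wt%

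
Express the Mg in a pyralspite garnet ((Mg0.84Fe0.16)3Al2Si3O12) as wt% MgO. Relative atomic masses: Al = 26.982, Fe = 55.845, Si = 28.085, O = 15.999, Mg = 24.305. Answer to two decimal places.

24.28 wt%

Formula mass = 418.261 g/mol.
2.52 Mg → 2.5200 mol MgO per formula unit; M(MgO) = 40.304, so MgO mass = 101.566 g.
101.566/418.261 × 100 = 24.28 wt%.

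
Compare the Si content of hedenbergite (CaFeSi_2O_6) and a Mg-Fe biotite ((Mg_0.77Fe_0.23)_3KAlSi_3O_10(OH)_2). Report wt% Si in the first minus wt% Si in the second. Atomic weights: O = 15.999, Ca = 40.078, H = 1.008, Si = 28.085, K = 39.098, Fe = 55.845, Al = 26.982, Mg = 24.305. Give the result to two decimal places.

3.45 percentage points

Si in CaFeSi_2O_6: molar mass 248.087 g/mol; 2×28.085 = 56.170 g → 22.64 wt%.
Si in (Mg_0.77Fe_0.23)_3KAlSi_3O_10(OH)_2: molar mass 439.017 g/mol; 3×28.085 = 84.255 g → 19.19 wt%.
Difference = 22.64 − 19.19 = 3.45 percentage points.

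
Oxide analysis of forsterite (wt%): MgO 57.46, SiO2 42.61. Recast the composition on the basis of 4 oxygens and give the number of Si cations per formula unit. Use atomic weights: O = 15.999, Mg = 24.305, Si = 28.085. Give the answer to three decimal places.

0.997 Si apfu

MgO: 57.46/40.304 = 1.42566 mol → 1.42566 mol Mg, 1.42566 mol O.
SiO2: 42.61/60.083 = 0.70919 mol → 0.70919 mol Si, 1.41838 mol O.
Total oxygen = 2.84404 mol. Normalization factor = 4/2.84404 = 1.40645.
Si per 4 O = 0.70919 × 1.40645 = 0.997.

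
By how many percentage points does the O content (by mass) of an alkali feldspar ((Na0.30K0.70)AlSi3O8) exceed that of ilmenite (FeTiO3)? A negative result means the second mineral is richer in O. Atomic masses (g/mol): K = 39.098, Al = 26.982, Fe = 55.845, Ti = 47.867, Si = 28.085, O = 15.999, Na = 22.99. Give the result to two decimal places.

O in (Na0.30K0.70)AlSi3O8: molar mass 273.495 g/mol; 8×15.999 = 127.992 g → 46.80 wt%.
O in FeTiO3: molar mass 151.709 g/mol; 3×15.999 = 47.997 g → 31.64 wt%.
Difference = 46.80 − 31.64 = 15.16 percentage points.

15.16 percentage points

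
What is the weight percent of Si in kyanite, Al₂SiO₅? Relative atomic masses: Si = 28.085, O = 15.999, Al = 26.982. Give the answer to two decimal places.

17.33 wt%

Formula mass = 2*26.982 + 1*28.085 + 5*15.999 = 162.044 g/mol, of which 28.085 g is Si.
So Si makes up 28.085/162.044 = 0.1733 of the mass, i.e. 17.33%.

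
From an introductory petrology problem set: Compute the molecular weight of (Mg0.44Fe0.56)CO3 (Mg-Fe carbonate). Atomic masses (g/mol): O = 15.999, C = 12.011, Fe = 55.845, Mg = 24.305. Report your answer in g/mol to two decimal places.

101.98 g/mol

Mg: 0.44 × 24.305 = 10.6942
Fe: 0.56 × 55.845 = 31.2732
C: 1 × 12.011 = 12.0110
O: 3 × 15.999 = 47.9970
Summing the contributions gives the formula mass.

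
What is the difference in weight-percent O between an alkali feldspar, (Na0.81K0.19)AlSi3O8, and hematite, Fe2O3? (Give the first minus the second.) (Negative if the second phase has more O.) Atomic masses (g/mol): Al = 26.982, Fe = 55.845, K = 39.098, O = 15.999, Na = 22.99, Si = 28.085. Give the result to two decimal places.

M((Na0.81K0.19)AlSi3O8) = 265.280 g/mol, so wt% O = 127.992/265.280 × 100 = 48.25%.
M(Fe2O3) = 159.687 g/mol, so wt% O = 47.997/159.687 × 100 = 30.06%.
48.25 − 30.06 = 18.19 pp.

18.19 percentage points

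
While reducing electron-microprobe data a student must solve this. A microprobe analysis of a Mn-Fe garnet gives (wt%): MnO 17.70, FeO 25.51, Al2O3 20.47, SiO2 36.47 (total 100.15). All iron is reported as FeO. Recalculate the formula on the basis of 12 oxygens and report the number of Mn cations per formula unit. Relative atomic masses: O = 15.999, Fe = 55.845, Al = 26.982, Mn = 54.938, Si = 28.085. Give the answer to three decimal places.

MnO: 17.70/70.937 = 0.24952 mol → 0.24952 mol Mn, 0.24952 mol O.
FeO: 25.51/71.844 = 0.35507 mol → 0.35507 mol Fe, 0.35507 mol O.
Al2O3: 20.47/101.961 = 0.20076 mol → 0.40152 mol Al, 0.60228 mol O.
SiO2: 36.47/60.083 = 0.60699 mol → 0.60699 mol Si, 1.21398 mol O.
Total oxygen = 2.42085 mol. Normalization factor = 12/2.42085 = 4.95694.
Mn per 12 O = 0.24952 × 4.95694 = 1.237.

1.237 Mn apfu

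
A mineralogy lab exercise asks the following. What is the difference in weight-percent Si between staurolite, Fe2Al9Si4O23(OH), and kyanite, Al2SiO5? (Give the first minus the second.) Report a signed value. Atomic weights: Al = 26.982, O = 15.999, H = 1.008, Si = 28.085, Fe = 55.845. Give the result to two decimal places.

-4.14 percentage points

Si in Fe2Al9Si4O23(OH): molar mass 851.852 g/mol; 4×28.085 = 112.340 g → 13.19 wt%.
Si in Al2SiO5: molar mass 162.044 g/mol; 1×28.085 = 28.085 g → 17.33 wt%.
Difference = 13.19 − 17.33 = -4.14 percentage points.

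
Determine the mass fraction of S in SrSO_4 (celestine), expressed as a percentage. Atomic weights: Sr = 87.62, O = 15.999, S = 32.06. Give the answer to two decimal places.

Molar mass of SrSO_4: 1*87.62 + 1*32.06 + 4*15.999 = 183.676 g/mol.
Mass of S per formula unit: 1 × 32.06 = 32.060 g.
Weight fraction S = 32.060 / 183.676 = 0.1745.

17.45 wt%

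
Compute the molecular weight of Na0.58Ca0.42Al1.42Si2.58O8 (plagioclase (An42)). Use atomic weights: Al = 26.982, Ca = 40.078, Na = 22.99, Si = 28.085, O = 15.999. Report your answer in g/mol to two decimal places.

The formula mass is the sum 0.58·22.99 + 0.42·40.078 + 1.42·26.982 + 2.58·28.085 + 8·15.999.

268.93 g/mol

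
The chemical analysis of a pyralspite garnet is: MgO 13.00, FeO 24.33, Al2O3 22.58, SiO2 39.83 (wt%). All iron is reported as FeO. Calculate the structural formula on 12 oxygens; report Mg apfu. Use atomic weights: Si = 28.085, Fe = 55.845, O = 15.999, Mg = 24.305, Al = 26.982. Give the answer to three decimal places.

MgO (M=40.304): mol = 0.32255; Mg = 0.32255, O = 0.32255.
FeO (M=71.844): mol = 0.33865; Fe = 0.33865, O = 0.33865.
Al2O3 (M=101.961): mol = 0.22146; Al = 0.44292, O = 0.66438.
SiO2 (M=60.083): mol = 0.66292; Si = 0.66292, O = 1.32584.
ΣO = 2.65142; factor = 12/ΣO = 4.52588.
Mg apfu = 0.32255 × 4.52588 = 1.460.

1.460 Mg apfu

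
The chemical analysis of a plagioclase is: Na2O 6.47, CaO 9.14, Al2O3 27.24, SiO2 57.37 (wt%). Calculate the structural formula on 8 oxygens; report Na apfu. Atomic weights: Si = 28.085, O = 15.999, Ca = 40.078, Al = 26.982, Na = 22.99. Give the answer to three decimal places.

0.561 Na apfu

Na2O: 6.47/61.979 = 0.10439 mol → 0.20878 mol Na, 0.10439 mol O.
CaO: 9.14/56.077 = 0.16299 mol → 0.16299 mol Ca, 0.16299 mol O.
Al2O3: 27.24/101.961 = 0.26716 mol → 0.53432 mol Al, 0.80148 mol O.
SiO2: 57.37/60.083 = 0.95485 mol → 0.95485 mol Si, 1.90970 mol O.
Total oxygen = 2.97856 mol. Normalization factor = 8/2.97856 = 2.68586.
Na per 8 O = 0.20878 × 2.68586 = 0.561.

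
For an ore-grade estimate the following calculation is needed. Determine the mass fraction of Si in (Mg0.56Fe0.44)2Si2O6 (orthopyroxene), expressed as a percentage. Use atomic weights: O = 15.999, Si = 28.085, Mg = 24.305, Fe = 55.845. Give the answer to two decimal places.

24.58 weight percent

M((Mg0.56Fe0.44)2Si2O6) = 228.529 g/mol.
Si contributes 2 × 28.085 = 56.170 g per mole.
56.170/228.529 = 0.2458 → 24.58%.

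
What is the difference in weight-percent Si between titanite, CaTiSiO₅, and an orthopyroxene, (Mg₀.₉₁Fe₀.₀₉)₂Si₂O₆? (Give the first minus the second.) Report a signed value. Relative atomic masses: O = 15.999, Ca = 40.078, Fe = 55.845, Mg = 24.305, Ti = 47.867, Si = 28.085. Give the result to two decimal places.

M(CaTiSiO₅) = 196.025 g/mol, so wt% Si = 28.085/196.025 × 100 = 14.33%.
M((Mg₀.₉₁Fe₀.₀₉)₂Si₂O₆) = 206.451 g/mol, so wt% Si = 56.170/206.451 × 100 = 27.21%.
14.33 − 27.21 = -12.88 pp.

-12.88 percentage points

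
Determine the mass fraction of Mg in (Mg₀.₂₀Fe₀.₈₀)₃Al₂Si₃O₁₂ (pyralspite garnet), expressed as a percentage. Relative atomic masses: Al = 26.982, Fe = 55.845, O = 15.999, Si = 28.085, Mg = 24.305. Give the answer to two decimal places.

3.05 mass %

Molar mass of (Mg₀.₂₀Fe₀.₈₀)₃Al₂Si₃O₁₂: 0.60·24.305 + 2.40·55.845 + 2·26.982 + 3·28.085 + 12·15.999 = 478.818 g/mol.
Mass of Mg per formula unit: 0.60 × 24.305 = 14.583 g.
Weight fraction Mg = 14.583 / 478.818 = 0.0305.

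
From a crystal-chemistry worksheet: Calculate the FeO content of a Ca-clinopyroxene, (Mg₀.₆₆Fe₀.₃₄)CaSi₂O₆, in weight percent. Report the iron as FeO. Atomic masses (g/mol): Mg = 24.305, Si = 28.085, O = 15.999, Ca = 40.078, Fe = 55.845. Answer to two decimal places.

10.75 wt%

M((Mg₀.₆₆Fe₀.₃₄)CaSi₂O₆) = 227.271 g/mol; M(FeO) = 71.844 g/mol.
Moles FeO per formula unit = 0.34 Fe ÷ 1 = 0.3400.
FeO fraction = (0.3400 × 71.844) / 227.271 = 24.427/227.271 = 0.1075.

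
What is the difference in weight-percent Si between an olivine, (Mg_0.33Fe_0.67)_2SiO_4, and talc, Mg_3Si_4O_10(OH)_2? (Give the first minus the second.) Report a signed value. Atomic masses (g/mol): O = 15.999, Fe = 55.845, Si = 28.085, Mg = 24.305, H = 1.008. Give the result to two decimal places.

-14.27 percentage points

M((Mg_0.33Fe_0.67)_2SiO_4) = 182.955 g/mol, so wt% Si = 28.085/182.955 × 100 = 15.35%.
M(Mg_3Si_4O_10(OH)_2) = 379.259 g/mol, so wt% Si = 112.340/379.259 × 100 = 29.62%.
15.35 − 29.62 = -14.27 pp.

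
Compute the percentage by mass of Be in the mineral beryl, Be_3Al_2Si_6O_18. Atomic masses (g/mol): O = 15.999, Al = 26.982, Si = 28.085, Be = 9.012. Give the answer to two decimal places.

5.03 wt%

Formula mass = 3*9.012 + 2*26.982 + 6*28.085 + 18*15.999 = 537.492 g/mol, of which 27.036 g is Be.
So Be makes up 27.036/537.492 = 0.0503 of the mass, i.e. 5.03%.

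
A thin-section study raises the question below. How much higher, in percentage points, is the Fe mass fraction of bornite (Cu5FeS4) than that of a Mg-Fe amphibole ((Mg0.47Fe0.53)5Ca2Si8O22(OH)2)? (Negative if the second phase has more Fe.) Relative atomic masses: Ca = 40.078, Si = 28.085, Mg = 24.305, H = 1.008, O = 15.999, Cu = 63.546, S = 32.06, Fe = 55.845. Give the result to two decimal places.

First mineral: 55.845 g Fe in 501.815 g formula = 11.13 wt% Fe.
Second mineral: 147.989 g Fe in 895.934 g formula = 16.52 wt% Fe.
11.13% − 16.52% gives a difference of -5.39 percentage points.

-5.39 percentage points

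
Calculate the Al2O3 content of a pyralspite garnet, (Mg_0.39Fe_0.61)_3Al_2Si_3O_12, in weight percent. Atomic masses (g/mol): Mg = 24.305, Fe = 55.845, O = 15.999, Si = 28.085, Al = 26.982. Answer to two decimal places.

M((Mg_0.39Fe_0.61)_3Al_2Si_3O_12) = 460.840 g/mol; M(Al2O3) = 101.961 g/mol.
Moles Al2O3 per formula unit = 2 Al ÷ 2 = 1.0000.
Al2O3 fraction = (1.0000 × 101.961) / 460.840 = 101.961/460.840 = 0.2213.

22.13 wt%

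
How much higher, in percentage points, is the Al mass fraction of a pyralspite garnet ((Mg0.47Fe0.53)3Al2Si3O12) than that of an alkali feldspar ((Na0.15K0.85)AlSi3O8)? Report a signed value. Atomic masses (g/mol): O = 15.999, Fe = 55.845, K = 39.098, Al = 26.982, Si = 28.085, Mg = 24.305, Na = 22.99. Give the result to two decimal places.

2.13 percentage points

M((Mg0.47Fe0.53)3Al2Si3O12) = 453.271 g/mol, so wt% Al = 53.964/453.271 × 100 = 11.91%.
M((Na0.15K0.85)AlSi3O8) = 275.911 g/mol, so wt% Al = 26.982/275.911 × 100 = 9.78%.
11.91 − 9.78 = 2.13 pp.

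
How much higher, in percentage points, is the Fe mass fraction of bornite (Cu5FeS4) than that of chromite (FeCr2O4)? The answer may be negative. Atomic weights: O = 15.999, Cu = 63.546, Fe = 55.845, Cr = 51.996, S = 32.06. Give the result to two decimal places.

-13.82 percentage points

First mineral: 55.845 g Fe in 501.815 g formula = 11.13 wt% Fe.
Second mineral: 55.845 g Fe in 223.833 g formula = 24.95 wt% Fe.
11.13% − 24.95% gives a difference of -13.82 percentage points.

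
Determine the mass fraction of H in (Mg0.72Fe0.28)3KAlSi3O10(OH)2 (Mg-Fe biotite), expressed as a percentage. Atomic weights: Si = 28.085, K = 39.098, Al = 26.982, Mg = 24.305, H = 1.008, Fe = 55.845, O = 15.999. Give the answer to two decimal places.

0.45 weight percent

M((Mg0.72Fe0.28)3KAlSi3O10(OH)2) = 443.748 g/mol.
H contributes 2 × 1.008 = 2.016 g per mole.
2.016/443.748 = 0.0045 → 0.45%.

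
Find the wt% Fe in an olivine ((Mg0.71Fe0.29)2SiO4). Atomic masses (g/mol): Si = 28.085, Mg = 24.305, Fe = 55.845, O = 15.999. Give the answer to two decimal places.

20.37 weight percent

Formula mass = 1.42·24.305 + 0.58·55.845 + 1·28.085 + 4·15.999 = 158.984 g/mol, of which 32.390 g is Fe.
So Fe makes up 32.390/158.984 = 0.2037 of the mass, i.e. 20.37%.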